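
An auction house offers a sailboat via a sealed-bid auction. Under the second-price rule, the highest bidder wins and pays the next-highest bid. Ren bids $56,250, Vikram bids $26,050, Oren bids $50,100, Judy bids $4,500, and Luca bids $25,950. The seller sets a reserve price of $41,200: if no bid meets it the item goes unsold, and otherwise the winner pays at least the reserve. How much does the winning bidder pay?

The winner pays $50,100.

Ranking the bids: Ren $56,250; Oren $50,100; Vikram $26,050; Luca $25,950; Judy $4,500.
Ren has the highest bid, so Ren wins.
The second-highest bid is $50,100, which exceeds the reserve, so that sets the price.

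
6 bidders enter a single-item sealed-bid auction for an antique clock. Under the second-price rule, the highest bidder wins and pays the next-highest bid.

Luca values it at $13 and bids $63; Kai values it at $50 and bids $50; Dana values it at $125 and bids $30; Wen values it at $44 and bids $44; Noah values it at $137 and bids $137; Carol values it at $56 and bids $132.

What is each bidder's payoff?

Bids in descending order: Noah $137 > Carol $132 > Luca $63 > Kai $50 > Wen $44 > Dana $30.
Noah has the top bid and wins; the price is the second-highest bid, $132.
Noah's payoff = $137 − $132 = $5. All other bidders lose, so their payoff is 0.

Luca $0, Kai $0, Dana $0, Wen $0, Noah $5, Carol $0.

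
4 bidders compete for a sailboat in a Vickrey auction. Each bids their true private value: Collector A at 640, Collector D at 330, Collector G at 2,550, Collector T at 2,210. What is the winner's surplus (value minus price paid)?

Winner's surplus: 340.

Sorted high to low: Collector G 2,550; Collector T 2,210; Collector A 640; Collector D 330.
Collector G wins with the top bid and pays the second-highest, 2,210.
Surplus = 2,550 − 2,210 = 340.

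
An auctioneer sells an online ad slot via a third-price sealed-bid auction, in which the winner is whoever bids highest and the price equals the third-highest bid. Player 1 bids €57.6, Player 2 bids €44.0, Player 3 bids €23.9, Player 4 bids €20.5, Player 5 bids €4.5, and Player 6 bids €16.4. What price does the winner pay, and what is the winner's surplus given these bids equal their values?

Price €23.9; surplus €33.7.

Sorted high to low: Player 1 €57.6; Player 2 €44.0; Player 3 €23.9; Player 4 €20.5; Player 6 €16.4; Player 5 €4.5.
Player 1 is the highest bidder, so Player 1 wins.
Under the third-price rule, the price is the third-highest bid: €23.9.
Surplus = €57.6 − €23.9 = €33.7.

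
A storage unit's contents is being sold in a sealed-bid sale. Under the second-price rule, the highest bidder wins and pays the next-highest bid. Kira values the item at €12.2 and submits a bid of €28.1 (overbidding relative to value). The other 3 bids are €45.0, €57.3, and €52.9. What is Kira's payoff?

€0.0

Highest competing bid: €57.3.
Kira's bid €28.1 is not the highest, so Kira loses, pays nothing, and earns zero payoff.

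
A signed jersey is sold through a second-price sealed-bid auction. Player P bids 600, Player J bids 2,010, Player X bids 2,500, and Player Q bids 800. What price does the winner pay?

Ranking the bids: Player X 2,500 > Player J 2,010 > Player Q 800 > Player P 600.
Player X has the highest bid, so Player X wins.
The second-highest bid is 2,010, so that is what Player X pays.

2,010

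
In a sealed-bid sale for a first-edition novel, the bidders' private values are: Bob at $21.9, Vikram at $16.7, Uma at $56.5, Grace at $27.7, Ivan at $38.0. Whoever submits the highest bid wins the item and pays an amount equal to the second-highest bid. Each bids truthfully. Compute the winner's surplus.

$18.5

Sorted high to low: Uma $56.5, then Ivan $38.0, then Grace $27.7, then Bob $21.9, then Vikram $16.7.
Uma wins with the top bid and pays the second-highest, $38.0.
Surplus = $56.5 − $38.0 = $18.5.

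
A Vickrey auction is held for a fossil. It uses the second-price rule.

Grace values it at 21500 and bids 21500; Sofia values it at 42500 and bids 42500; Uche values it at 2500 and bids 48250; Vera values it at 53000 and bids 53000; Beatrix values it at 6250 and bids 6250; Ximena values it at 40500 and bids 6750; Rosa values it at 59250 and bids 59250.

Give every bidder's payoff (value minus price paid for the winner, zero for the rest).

Ranking the bids: Rosa 59250; Vera 53000; Uche 48250; Sofia 42500; Grace 21500; Ximena 6750; Beatrix 6250.
Rosa has the top bid and wins; the price is the second-highest bid, 53000.
Rosa's payoff = 59250 − 53000 = 6250. All other bidders lose, so their payoff is 0.

Grace 0, Sofia 0, Uche 0, Vera 0, Beatrix 0, Ximena 0, Rosa 6250.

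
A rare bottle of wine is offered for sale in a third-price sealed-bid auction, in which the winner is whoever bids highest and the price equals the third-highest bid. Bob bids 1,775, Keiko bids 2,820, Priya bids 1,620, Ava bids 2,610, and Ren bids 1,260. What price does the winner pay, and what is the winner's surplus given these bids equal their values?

Ranking the bids: Keiko 2,820; Ava 2,610; Bob 1,775; Priya 1,620; Ren 1,260.
Keiko is the highest bidder, so Keiko wins.
Under the third-price rule, the price is the third-highest bid: 1,775.
Surplus = 2,820 − 1,775 = 1,045.

Price 1,775; surplus 1,045.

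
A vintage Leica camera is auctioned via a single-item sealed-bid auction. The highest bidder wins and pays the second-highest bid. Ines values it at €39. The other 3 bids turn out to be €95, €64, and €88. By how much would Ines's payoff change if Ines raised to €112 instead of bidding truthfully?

-€56

The highest competing bid is €95.
Bidding truthfully at €39: the top bid is €95 (a rival), so Ines loses. Payoff = €0.
Bidding €112: Ines has the top bid, wins, and pays the second-highest bid €95. Payoff = €39 − €95 = -€56.
Change = -€56 − €0 = -€56.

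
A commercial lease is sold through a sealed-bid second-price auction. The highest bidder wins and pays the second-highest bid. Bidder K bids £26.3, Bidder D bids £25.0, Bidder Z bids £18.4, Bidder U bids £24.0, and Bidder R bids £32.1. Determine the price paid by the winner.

The winner pays £26.3.

Ordered from highest: Bidder R £32.1, then Bidder K £26.3, then Bidder D £25.0, then Bidder U £24.0, then Bidder Z £18.4.
Bidder R has the highest bid, so Bidder R wins.
The second-highest bid is £26.3, so that is what Bidder R pays.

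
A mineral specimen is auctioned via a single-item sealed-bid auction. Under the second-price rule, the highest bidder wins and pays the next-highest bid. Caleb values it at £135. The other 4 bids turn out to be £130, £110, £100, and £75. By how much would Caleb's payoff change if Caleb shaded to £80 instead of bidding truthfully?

Payoff change: -£5.

The highest competing bid is £130.
Bidding truthfully at £135: Caleb has the top bid, wins, and pays the second-highest bid £130. Payoff = £135 − £130 = £5.
Bidding £80: the top bid is £130 (a rival), so Caleb loses. Payoff = £0.
Change = £0 − £5 = -£5.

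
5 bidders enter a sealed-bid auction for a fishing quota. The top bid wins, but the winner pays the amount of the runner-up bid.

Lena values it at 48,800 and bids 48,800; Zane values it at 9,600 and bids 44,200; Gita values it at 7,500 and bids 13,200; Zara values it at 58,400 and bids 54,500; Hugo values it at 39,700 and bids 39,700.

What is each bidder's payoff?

Ranking the bids: Zara 54,500; Lena 48,800; Zane 44,200; Hugo 39,700; Gita 13,200.
Zara has the top bid and wins; the price is the second-highest bid, 48,800.
Zara's payoff = 58,400 − 48,800 = 9,600. All other bidders lose, so their payoff is 0.

Payoffs: Lena 0, Zane 0, Gita 0, Zara 9,600, Hugo 0.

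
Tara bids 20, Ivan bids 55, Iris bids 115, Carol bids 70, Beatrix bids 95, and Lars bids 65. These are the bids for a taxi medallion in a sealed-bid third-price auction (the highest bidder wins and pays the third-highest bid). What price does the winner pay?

Sorted high to low: Iris 115, then Beatrix 95, then Carol 70, then Lars 65, then Ivan 55, then Tara 20.
Iris is the highest bidder, so Iris wins.
Under the third-price rule, the price is the third-highest bid: 70.

70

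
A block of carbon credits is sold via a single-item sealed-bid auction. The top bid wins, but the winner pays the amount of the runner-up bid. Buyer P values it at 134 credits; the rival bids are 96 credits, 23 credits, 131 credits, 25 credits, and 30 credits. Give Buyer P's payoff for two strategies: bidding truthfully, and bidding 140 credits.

Truthful: 3 credits; alternative: 3 credits.

The highest competing bid is 131 credits.
Bidding truthfully at 134 credits: Buyer P has the top bid, wins, and pays the second-highest bid 131 credits. Payoff = 134 credits − 131 credits = 3 credits.
Bidding 140 credits: Buyer P has the top bid, wins, and pays the second-highest bid 131 credits. Payoff = 134 credits − 131 credits = 3 credits.
The bid only affects whether you win, not the price — here both bids land on the same side of the top rival bid, so the deviation is payoff-neutral.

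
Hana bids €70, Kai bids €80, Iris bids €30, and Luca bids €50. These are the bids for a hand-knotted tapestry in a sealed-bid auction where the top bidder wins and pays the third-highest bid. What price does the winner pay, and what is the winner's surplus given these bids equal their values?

The winner pays €50 for a surplus of €30.

Ordered from highest: Kai €80; Hana €70; Luca €50; Iris €30.
Kai is the highest bidder, so Kai wins.
Under the third-price rule, the price is the third-highest bid: €50.
Surplus = €80 − €50 = €30.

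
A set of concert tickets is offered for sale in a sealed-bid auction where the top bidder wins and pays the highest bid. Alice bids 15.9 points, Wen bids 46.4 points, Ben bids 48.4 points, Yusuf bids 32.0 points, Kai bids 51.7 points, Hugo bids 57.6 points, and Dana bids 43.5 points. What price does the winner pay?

The winner pays 57.6 points.

Ordered from highest: Hugo 57.6 points; Kai 51.7 points; Ben 48.4 points; Wen 46.4 points; Dana 43.5 points; Yusuf 32.0 points; Alice 15.9 points.
Hugo is the highest bidder, so Hugo wins.
Under the first-price rule, the price is the highest bid: 57.6 points.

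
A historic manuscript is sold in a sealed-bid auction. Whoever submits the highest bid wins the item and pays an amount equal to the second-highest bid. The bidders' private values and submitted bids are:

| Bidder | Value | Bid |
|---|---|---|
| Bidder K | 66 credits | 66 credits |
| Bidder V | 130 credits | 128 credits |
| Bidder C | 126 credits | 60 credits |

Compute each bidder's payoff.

Bidder K 0 credits, Bidder V 64 credits, Bidder C 0 credits.

Sorted high to low: Bidder V 128 credits > Bidder K 66 credits > Bidder C 60 credits.
Bidder V has the top bid and wins; the price is the second-highest bid, 66 credits.
Bidder V's payoff = 130 credits − 66 credits = 64 credits. All other bidders lose, so their payoff is 0.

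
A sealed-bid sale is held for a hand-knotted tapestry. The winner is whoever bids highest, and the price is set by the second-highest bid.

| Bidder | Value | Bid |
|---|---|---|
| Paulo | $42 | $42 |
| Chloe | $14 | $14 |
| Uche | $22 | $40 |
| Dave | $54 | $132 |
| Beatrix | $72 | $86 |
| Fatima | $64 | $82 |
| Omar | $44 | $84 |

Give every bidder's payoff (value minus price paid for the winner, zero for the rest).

Paulo $0, Chloe $0, Uche $0, Dave -$32, Beatrix $0, Fatima $0, Omar $0.

Ordered from highest: Dave $132 > Beatrix $86 > Omar $84 > Fatima $82 > Paulo $42 > Uche $40 > Chloe $14.
Dave has the top bid and wins; the price is the second-highest bid, $86.
Dave's payoff = $54 − $86 = -$32. All other bidders lose, so their payoff is 0.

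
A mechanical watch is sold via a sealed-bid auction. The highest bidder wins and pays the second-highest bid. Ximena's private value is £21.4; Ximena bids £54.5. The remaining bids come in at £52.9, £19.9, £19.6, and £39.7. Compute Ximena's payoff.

Highest competing bid: £52.9.
Ximena's bid £54.5 is the highest overall, so Ximena wins and pays the second-highest bid, £52.9.
Payoff = value − price = £21.4 − £52.9 = -£31.5.
Overbidding won the item at a price above value — truthful bidding would have avoided this loss.

Ximena's payoff: -£31.5.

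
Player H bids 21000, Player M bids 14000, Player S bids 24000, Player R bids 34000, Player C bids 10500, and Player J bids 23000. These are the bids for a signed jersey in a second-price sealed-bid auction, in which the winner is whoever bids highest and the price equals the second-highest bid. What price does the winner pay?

Bids in descending order: Player R 34000 > Player S 24000 > Player J 23000 > Player H 21000 > Player M 14000 > Player C 10500.
Player R is the highest bidder, so Player R wins.
Under the second-price rule, the price is the second-highest bid: 24000.

24000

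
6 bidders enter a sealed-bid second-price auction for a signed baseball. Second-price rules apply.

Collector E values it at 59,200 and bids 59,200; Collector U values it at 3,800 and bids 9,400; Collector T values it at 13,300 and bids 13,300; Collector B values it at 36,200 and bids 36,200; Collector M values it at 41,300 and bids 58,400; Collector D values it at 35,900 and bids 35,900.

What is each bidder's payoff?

Collector E 800, Collector U 0, Collector T 0, Collector B 0, Collector M 0, Collector D 0.

Bids in descending order: Collector E 59,200 > Collector M 58,400 > Collector B 36,200 > Collector D 35,900 > Collector T 13,300 > Collector U 9,400.
Collector E has the top bid and wins; the price is the second-highest bid, 58,400.
Collector E's payoff = 59,200 − 58,400 = 800. All other bidders lose, so their payoff is 0.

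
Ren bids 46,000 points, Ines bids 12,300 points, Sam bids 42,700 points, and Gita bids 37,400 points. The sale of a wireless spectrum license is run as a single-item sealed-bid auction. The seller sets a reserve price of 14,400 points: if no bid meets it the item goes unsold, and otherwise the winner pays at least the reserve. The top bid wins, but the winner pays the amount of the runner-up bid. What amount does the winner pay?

The winner pays 42,700 points.

Bids in descending order: Ren 46,000 points, then Sam 42,700 points, then Gita 37,400 points, then Ines 12,300 points.
Ren has the highest bid, so Ren wins.
The second-highest bid is 42,700 points, which exceeds the reserve, so that sets the price.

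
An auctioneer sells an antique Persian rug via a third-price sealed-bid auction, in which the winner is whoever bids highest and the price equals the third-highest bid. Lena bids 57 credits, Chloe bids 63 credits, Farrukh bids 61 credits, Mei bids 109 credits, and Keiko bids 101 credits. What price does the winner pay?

63 credits

Sorted high to low: Mei 109 credits > Keiko 101 credits > Chloe 63 credits > Farrukh 61 credits > Lena 57 credits.
Mei is the highest bidder, so Mei wins.
Under the third-price rule, the price is the third-highest bid: 63 credits.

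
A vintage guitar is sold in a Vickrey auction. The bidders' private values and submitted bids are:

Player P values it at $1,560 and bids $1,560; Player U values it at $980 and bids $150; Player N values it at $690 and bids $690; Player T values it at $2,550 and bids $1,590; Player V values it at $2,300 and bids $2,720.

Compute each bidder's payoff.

Player P $0, Player U $0, Player N $0, Player T $0, Player V $710.

Ranking the bids: Player V $2,720 > Player T $1,590 > Player P $1,560 > Player N $690 > Player U $150.
Player V has the top bid and wins; the price is the second-highest bid, $1,590.
Player V's payoff = $2,300 − $1,590 = $710. All other bidders lose, so their payoff is 0.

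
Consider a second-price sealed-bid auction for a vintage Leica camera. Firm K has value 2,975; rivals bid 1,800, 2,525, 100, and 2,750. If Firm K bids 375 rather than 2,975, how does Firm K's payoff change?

Payoff change: -225.

The highest competing bid is 2,750.
Bidding truthfully at 2,975: Firm K has the top bid, wins, and pays the second-highest bid 2,750. Payoff = 2,975 − 2,750 = 225.
Bidding 375: the top bid is 2,750 (a rival), so Firm K loses. Payoff = 0.
Change = 0 − 225 = -225.
Deviating from a truthful bid can only lose payoff in a second-price auction — never gain.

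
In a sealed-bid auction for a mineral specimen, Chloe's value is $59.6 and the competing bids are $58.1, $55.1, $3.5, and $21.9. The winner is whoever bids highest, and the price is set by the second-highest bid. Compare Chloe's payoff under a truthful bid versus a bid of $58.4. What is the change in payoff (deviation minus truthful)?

The highest competing bid is $58.1.
Bidding truthfully at $59.6: Chloe has the top bid, wins, and pays the second-highest bid $58.1. Payoff = $59.6 − $58.1 = $1.5.
Bidding $58.4: Chloe has the top bid, wins, and pays the second-highest bid $58.1. Payoff = $59.6 − $58.1 = $1.5.
Change = $1.5 − $1.5 = $0.0.

Change in payoff: $0.0.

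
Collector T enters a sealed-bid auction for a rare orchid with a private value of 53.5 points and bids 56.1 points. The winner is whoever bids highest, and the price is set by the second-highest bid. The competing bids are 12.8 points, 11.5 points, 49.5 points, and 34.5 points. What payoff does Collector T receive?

Highest competing bid: 49.5 points.
Collector T's bid 56.1 points is the highest overall, so Collector T wins and pays the second-highest bid, 49.5 points.
Payoff = value − price = 53.5 points − 49.5 points = 4.0 points.

Collector T's payoff: 4.0 points.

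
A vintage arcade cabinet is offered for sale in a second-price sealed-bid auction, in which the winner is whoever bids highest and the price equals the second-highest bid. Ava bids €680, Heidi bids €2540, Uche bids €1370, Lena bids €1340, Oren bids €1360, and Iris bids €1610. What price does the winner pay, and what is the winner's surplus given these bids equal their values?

Ordered from highest: Heidi €2540, then Iris €1610, then Uche €1370, then Oren €1360, then Lena €1340, then Ava €680.
Heidi is the highest bidder, so Heidi wins.
Under the second-price rule, the price is the second-highest bid: €1610.
Surplus = €2540 − €1610 = €930.

Price €1610; surplus €930.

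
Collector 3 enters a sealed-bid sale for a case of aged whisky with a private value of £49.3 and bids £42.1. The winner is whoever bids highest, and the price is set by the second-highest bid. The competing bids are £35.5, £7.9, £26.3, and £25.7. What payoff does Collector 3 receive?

Highest competing bid: £35.5.
Collector 3's bid £42.1 is the highest overall, so Collector 3 wins and pays the second-highest bid, £35.5.
Payoff = value − price = £49.3 − £35.5 = £13.8.

Payoff = £13.8.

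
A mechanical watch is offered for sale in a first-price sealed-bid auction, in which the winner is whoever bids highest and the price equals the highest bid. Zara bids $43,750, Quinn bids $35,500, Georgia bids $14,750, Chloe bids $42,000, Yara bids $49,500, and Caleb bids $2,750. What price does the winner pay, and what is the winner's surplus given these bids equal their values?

The winner pays $49,500 for a surplus of $0.

Ranking the bids: Yara $49,500; Zara $43,750; Chloe $42,000; Quinn $35,500; Georgia $14,750; Caleb $2,750.
Yara is the highest bidder, so Yara wins.
Under the first-price rule, the price is the highest bid: $49,500.
Surplus = $49,500 − $49,500 = $0.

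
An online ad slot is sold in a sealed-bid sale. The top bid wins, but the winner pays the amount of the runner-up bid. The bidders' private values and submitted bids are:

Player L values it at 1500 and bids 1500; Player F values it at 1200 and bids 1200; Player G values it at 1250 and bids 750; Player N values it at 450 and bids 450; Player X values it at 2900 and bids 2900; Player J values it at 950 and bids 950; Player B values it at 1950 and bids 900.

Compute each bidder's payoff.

Player L 0, Player F 0, Player G 0, Player N 0, Player X 1400, Player J 0, Player B 0.

Ranking the bids: Player X 2900; Player L 1500; Player F 1200; Player J 950; Player B 900; Player G 750; Player N 450.
Player X has the top bid and wins; the price is the second-highest bid, 1500.
Player X's payoff = 2900 − 1500 = 1400. All other bidders lose, so their payoff is 0.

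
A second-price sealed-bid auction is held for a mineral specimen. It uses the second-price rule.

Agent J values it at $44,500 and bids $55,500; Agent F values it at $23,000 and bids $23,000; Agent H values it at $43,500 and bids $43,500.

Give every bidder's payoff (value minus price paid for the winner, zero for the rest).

Agent J $1,000, Agent F $0, Agent H $0.

Ordered from highest: Agent J $55,500, then Agent H $43,500, then Agent F $23,000.
Agent J has the top bid and wins; the price is the second-highest bid, $43,500.
Agent J's payoff = $44,500 − $43,500 = $1,000. All other bidders lose, so their payoff is 0.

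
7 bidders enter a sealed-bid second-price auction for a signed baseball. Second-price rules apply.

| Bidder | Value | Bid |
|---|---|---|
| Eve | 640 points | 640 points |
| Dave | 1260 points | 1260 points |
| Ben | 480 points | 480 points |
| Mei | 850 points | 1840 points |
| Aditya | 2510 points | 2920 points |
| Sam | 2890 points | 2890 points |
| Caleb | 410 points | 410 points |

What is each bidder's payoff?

Ordered from highest: Aditya 2920 points; Sam 2890 points; Mei 1840 points; Dave 1260 points; Eve 640 points; Ben 480 points; Caleb 410 points.
Aditya has the top bid and wins; the price is the second-highest bid, 2890 points.
Aditya's payoff = 2510 points − 2890 points = -380 points. All other bidders lose, so their payoff is 0.

Payoffs: Eve 0 points, Dave 0 points, Ben 0 points, Mei 0 points, Aditya -380 points, Sam 0 points, Caleb 0 points.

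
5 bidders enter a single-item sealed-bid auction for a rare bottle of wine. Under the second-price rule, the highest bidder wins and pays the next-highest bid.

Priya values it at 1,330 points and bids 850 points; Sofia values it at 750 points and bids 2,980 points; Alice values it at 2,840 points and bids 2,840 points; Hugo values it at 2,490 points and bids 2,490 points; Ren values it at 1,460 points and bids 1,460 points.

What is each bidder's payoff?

Priya 0 points, Sofia -2,090 points, Alice 0 points, Hugo 0 points, Ren 0 points.

Ordered from highest: Sofia 2,980 points, then Alice 2,840 points, then Hugo 2,490 points, then Ren 1,460 points, then Priya 850 points.
Sofia has the top bid and wins; the price is the second-highest bid, 2,840 points.
Sofia's payoff = 750 points − 2,840 points = -2,090 points. All other bidders lose, so their payoff is 0.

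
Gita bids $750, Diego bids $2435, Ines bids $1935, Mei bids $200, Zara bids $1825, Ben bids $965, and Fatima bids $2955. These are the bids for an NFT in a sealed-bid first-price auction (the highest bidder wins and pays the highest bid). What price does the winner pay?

Bids in descending order: Fatima $2955, then Diego $2435, then Ines $1935, then Zara $1825, then Ben $965, then Gita $750, then Mei $200.
Fatima is the highest bidder, so Fatima wins.
Under the first-price rule, the price is the highest bid: $2955.

The winner pays $2955.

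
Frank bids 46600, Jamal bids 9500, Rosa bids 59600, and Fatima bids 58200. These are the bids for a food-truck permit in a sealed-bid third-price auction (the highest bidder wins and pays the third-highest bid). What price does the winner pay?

Sorted high to low: Rosa 59600, then Fatima 58200, then Frank 46600, then Jamal 9500.
Rosa is the highest bidder, so Rosa wins.
Under the third-price rule, the price is the third-highest bid: 46600.

The winner pays 46600.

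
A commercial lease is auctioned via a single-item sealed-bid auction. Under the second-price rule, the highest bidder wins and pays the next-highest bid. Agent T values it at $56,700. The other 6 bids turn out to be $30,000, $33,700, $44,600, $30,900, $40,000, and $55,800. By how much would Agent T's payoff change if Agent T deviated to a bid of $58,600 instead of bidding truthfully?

The highest competing bid is $55,800.
Bidding truthfully at $56,700: Agent T has the top bid, wins, and pays the second-highest bid $55,800. Payoff = $56,700 − $55,800 = $900.
Bidding $58,600: Agent T has the top bid, wins, and pays the second-highest bid $55,800. Payoff = $56,700 − $55,800 = $900.
Change = $900 − $900 = $0.
The bid only affects whether you win, not the price — here both bids land on the same side of the top rival bid, so the deviation is payoff-neutral.

$0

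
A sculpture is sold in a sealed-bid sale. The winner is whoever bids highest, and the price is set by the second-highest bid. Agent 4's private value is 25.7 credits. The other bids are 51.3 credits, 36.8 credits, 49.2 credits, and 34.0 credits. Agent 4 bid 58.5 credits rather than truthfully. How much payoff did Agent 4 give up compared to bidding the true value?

Regret: 25.6 credits.

The highest competing bid is 51.3 credits.
Bidding truthfully at 25.7 credits: the top bid is 51.3 credits (a rival), so Agent 4 loses. Payoff = 0.0 credits.
Bidding 58.5 credits: Agent 4 has the top bid, wins, and pays the second-highest bid 51.3 credits. Payoff = 25.7 credits − 51.3 credits = -25.6 credits.
Regret = truthful payoff − actual payoff = 0.0 credits − -25.6 credits = 25.6 credits.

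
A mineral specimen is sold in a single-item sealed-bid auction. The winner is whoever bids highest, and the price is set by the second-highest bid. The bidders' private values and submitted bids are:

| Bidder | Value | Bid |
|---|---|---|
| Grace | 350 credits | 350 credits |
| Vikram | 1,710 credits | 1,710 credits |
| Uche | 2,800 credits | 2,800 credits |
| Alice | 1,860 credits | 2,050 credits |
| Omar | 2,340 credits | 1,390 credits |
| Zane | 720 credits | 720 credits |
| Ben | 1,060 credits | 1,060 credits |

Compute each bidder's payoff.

Bids in descending order: Uche 2,800 credits, then Alice 2,050 credits, then Vikram 1,710 credits, then Omar 1,390 credits, then Ben 1,060 credits, then Zane 720 credits, then Grace 350 credits.
Uche has the top bid and wins; the price is the second-highest bid, 2,050 credits.
Uche's payoff = 2,800 credits − 2,050 credits = 750 credits. All other bidders lose, so their payoff is 0.

Payoffs: Grace 0 credits, Vikram 0 credits, Uche 750 credits, Alice 0 credits, Omar 0 credits, Zane 0 credits, Ben 0 credits.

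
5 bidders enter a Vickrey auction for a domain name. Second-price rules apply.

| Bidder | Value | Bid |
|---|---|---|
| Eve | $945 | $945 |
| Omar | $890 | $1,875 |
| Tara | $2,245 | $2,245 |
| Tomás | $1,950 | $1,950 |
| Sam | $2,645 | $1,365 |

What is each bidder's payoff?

Eve $0, Omar $0, Tara $295, Tomás $0, Sam $0.

Ordered from highest: Tara $2,245, then Tomás $1,950, then Omar $1,875, then Sam $1,365, then Eve $945.
Tara has the top bid and wins; the price is the second-highest bid, $1,950.
Tara's payoff = $2,245 − $1,950 = $295. All other bidders lose, so their payoff is 0.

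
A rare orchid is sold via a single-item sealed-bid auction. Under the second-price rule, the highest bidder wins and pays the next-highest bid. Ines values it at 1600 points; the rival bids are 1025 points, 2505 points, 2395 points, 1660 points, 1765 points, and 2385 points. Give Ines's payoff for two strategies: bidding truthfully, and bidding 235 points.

The highest competing bid is 2505 points.
Bidding truthfully at 1600 points: the top bid is 2505 points (a rival), so Ines loses. Payoff = 0 points.
Bidding 235 points: the top bid is 2505 points (a rival), so Ines loses. Payoff = 0 points.
The bid only affects whether you win, not the price — here both bids land on the same side of the top rival bid, so the deviation is payoff-neutral.

(a) 0 points  (b) 0 points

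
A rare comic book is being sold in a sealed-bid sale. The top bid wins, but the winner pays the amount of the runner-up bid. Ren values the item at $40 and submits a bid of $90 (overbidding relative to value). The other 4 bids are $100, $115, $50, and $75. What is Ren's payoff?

Ren's payoff: $0.

Highest competing bid: $115.
Ren's bid $90 is not the highest, so Ren loses, pays nothing, and earns zero payoff.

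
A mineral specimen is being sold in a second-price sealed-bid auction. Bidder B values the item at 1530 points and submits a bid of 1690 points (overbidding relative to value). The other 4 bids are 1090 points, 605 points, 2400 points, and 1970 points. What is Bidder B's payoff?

Highest competing bid: 2400 points.
Bidder B's bid 1690 points is not the highest, so Bidder B loses, pays nothing, and earns zero payoff.

0 points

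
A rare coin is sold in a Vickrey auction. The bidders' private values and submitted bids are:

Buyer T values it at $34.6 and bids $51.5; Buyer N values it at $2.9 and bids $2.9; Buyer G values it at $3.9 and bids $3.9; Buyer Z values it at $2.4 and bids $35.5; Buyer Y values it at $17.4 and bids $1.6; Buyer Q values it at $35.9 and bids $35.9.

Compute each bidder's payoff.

Payoffs: Buyer T -$1.3, Buyer N $0.0, Buyer G $0.0, Buyer Z $0.0, Buyer Y $0.0, Buyer Q $0.0.

Ranking the bids: Buyer T $51.5 > Buyer Q $35.9 > Buyer Z $35.5 > Buyer G $3.9 > Buyer N $2.9 > Buyer Y $1.6.
Buyer T has the top bid and wins; the price is the second-highest bid, $35.9.
Buyer T's payoff = $34.6 − $35.9 = -$1.3. All other bidders lose, so their payoff is 0.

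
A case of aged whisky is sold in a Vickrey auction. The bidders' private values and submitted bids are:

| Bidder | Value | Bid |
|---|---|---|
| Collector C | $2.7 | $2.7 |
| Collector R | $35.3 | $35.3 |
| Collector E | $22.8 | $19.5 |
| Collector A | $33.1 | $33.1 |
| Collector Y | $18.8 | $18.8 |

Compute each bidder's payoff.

Sorted high to low: Collector R $35.3 > Collector A $33.1 > Collector E $19.5 > Collector Y $18.8 > Collector C $2.7.
Collector R has the top bid and wins; the price is the second-highest bid, $33.1.
Collector R's payoff = $35.3 − $33.1 = $2.2. All other bidders lose, so their payoff is 0.

Collector C $0.0, Collector R $2.2, Collector E $0.0, Collector A $0.0, Collector Y $0.0.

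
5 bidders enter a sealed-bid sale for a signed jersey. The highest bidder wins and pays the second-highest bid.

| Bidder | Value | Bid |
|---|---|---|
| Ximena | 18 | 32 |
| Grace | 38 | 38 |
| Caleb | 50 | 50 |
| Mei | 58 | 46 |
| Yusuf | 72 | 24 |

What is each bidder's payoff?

Ranking the bids: Caleb 50; Mei 46; Grace 38; Ximena 32; Yusuf 24.
Caleb has the top bid and wins; the price is the second-highest bid, 46.
Caleb's payoff = 50 − 46 = 4. All other bidders lose, so their payoff is 0.

Payoffs: Ximena 0, Grace 0, Caleb 4, Mei 0, Yusuf 0.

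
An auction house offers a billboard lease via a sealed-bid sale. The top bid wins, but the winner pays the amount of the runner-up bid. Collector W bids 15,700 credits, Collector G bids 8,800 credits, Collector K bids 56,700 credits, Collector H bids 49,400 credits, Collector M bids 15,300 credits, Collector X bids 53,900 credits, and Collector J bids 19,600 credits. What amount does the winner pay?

Ordered from highest: Collector K 56,700 credits; Collector X 53,900 credits; Collector H 49,400 credits; Collector J 19,600 credits; Collector W 15,700 credits; Collector M 15,300 credits; Collector G 8,800 credits.
Collector K has the highest bid, so Collector K wins.
The second-highest bid is 53,900 credits, so that is what Collector K pays.

Price paid: 53,900 credits.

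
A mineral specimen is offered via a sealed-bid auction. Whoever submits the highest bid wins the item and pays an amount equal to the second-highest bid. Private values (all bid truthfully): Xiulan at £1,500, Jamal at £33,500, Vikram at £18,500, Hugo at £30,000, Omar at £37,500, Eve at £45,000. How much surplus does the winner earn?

£7,500

Sorted high to low: Eve £45,000 > Omar £37,500 > Jamal £33,500 > Hugo £30,000 > Vikram £18,500 > Xiulan £1,500.
Eve wins with the top bid and pays the second-highest, £37,500.
Surplus = £45,000 − £37,500 = £7,500.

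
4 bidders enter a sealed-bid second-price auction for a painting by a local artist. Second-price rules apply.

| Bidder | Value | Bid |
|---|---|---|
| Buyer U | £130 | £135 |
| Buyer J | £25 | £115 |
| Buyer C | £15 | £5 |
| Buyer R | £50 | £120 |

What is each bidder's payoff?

Buyer U £10, Buyer J £0, Buyer C £0, Buyer R £0.

Bids in descending order: Buyer U £135 > Buyer R £120 > Buyer J £115 > Buyer C £5.
Buyer U has the top bid and wins; the price is the second-highest bid, £120.
Buyer U's payoff = £130 − £120 = £10. All other bidders lose, so their payoff is 0.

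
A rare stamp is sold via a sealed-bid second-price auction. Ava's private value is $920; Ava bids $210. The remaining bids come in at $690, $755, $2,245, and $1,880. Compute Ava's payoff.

Highest competing bid: $2,245.
Ava's bid $210 is not the highest, so Ava loses, pays nothing, and earns zero payoff.

Payoff = $0.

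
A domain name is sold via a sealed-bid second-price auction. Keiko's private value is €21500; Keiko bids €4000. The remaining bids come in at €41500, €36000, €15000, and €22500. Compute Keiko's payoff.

Highest competing bid: €41500.
Keiko's bid €4000 is not the highest, so Keiko loses, pays nothing, and earns zero payoff.

Keiko's payoff: €0.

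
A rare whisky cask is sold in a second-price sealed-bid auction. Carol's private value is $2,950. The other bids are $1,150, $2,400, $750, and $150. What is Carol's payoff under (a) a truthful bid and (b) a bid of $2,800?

The highest competing bid is $2,400.
Bidding truthfully at $2,950: Carol has the top bid, wins, and pays the second-highest bid $2,400. Payoff = $2,950 − $2,400 = $550.
Bidding $2,800: Carol has the top bid, wins, and pays the second-highest bid $2,400. Payoff = $2,950 − $2,400 = $550.
The bid only affects whether you win, not the price — here both bids land on the same side of the top rival bid, so the deviation is payoff-neutral.

Truthful: $550; alternative: $550.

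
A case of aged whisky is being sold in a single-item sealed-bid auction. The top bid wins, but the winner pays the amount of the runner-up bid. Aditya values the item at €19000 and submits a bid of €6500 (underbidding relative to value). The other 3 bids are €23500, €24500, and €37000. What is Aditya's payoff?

Highest competing bid: €37000.
Aditya's bid €6500 is not the highest, so Aditya loses, pays nothing, and earns zero payoff.

Aditya's payoff: €0.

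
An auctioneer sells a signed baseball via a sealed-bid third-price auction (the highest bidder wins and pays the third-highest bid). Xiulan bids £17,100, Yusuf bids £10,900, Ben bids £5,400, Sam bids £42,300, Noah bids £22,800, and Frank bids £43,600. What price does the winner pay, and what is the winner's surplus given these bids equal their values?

Sorted high to low: Frank £43,600; Sam £42,300; Noah £22,800; Xiulan £17,100; Yusuf £10,900; Ben £5,400.
Frank is the highest bidder, so Frank wins.
Under the third-price rule, the price is the third-highest bid: £22,800.
Surplus = £43,600 − £22,800 = £20,800.

The winner pays £22,800 for a surplus of £20,800.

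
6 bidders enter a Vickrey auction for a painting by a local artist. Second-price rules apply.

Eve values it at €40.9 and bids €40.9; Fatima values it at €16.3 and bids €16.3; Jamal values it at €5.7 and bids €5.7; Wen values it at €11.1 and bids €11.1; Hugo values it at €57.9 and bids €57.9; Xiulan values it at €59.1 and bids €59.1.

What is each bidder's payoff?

Ordered from highest: Xiulan €59.1, then Hugo €57.9, then Eve €40.9, then Fatima €16.3, then Wen €11.1, then Jamal €5.7.
Xiulan has the top bid and wins; the price is the second-highest bid, €57.9.
Xiulan's payoff = €59.1 − €57.9 = €1.2. All other bidders lose, so their payoff is 0.

Payoffs: Eve €0.0, Fatima €0.0, Jamal €0.0, Wen €0.0, Hugo €0.0, Xiulan €1.2.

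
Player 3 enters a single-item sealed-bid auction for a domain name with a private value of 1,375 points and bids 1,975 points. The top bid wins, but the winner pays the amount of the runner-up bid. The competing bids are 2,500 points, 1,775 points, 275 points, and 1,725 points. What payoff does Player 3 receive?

0 points

Highest competing bid: 2,500 points.
Player 3's bid 1,975 points is not the highest, so Player 3 loses, pays nothing, and earns zero payoff.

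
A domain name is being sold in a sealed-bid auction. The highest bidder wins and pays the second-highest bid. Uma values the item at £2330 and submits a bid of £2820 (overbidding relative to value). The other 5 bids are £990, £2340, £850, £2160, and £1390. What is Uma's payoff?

Payoff = -£10.

Highest competing bid: £2340.
Uma's bid £2820 is the highest overall, so Uma wins and pays the second-highest bid, £2340.
Payoff = value − price = £2330 − £2340 = -£10.
Overbidding won the item at a price above value — truthful bidding would have avoided this loss.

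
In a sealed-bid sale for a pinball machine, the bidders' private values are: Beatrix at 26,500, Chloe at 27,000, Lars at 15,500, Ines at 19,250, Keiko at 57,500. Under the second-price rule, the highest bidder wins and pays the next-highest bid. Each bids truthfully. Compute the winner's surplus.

Bids in descending order: Keiko 57,500, then Chloe 27,000, then Beatrix 26,500, then Ines 19,250, then Lars 15,500.
Keiko wins with the top bid and pays the second-highest, 27,000.
Surplus = 57,500 − 27,000 = 30,500.

Winner's surplus: 30,500.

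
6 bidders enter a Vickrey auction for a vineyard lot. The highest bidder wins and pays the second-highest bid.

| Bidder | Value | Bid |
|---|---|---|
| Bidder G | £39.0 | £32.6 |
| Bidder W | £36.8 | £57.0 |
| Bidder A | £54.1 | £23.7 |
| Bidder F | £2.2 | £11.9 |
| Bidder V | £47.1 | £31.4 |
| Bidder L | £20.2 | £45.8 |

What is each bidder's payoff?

Ordered from highest: Bidder W £57.0, then Bidder L £45.8, then Bidder G £32.6, then Bidder V £31.4, then Bidder A £23.7, then Bidder F £11.9.
Bidder W has the top bid and wins; the price is the second-highest bid, £45.8.
Bidder W's payoff = £36.8 − £45.8 = -£9.0. All other bidders lose, so their payoff is 0.

Payoffs: Bidder G £0.0, Bidder W -£9.0, Bidder A £0.0, Bidder F £0.0, Bidder V £0.0, Bidder L £0.0.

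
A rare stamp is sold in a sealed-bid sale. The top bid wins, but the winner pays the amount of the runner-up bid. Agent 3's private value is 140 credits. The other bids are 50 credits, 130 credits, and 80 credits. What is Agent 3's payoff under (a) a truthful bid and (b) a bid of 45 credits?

The highest competing bid is 130 credits.
Bidding truthfully at 140 credits: Agent 3 has the top bid, wins, and pays the second-highest bid 130 credits. Payoff = 140 credits − 130 credits = 10 credits.
Bidding 45 credits: the top bid is 130 credits (a rival), so Agent 3 loses. Payoff = 0 credits.

Truthful: 10 credits; alternative: 0 credits.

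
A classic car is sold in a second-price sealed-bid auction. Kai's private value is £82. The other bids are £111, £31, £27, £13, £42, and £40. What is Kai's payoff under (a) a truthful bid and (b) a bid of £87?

The highest competing bid is £111.
Bidding truthfully at £82: the top bid is £111 (a rival), so Kai loses. Payoff = £0.
Bidding £87: the top bid is £111 (a rival), so Kai loses. Payoff = £0.

(a) £0  (b) £0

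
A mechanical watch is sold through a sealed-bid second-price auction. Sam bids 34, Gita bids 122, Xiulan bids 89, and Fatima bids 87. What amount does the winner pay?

The winner pays 89.

Ranking the bids: Gita 122, then Xiulan 89, then Fatima 87, then Sam 34.
Gita has the highest bid, so Gita wins.
The second-highest bid is 89, so that is what Gita pays.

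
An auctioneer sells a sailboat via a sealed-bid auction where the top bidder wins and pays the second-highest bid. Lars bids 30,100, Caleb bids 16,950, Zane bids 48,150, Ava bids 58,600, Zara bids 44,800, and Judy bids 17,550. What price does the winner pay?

Price paid: 48,150.

Bids in descending order: Ava 58,600; Zane 48,150; Zara 44,800; Lars 30,100; Judy 17,550; Caleb 16,950.
Ava is the highest bidder, so Ava wins.
Under the second-price rule, the price is the second-highest bid: 48,150.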